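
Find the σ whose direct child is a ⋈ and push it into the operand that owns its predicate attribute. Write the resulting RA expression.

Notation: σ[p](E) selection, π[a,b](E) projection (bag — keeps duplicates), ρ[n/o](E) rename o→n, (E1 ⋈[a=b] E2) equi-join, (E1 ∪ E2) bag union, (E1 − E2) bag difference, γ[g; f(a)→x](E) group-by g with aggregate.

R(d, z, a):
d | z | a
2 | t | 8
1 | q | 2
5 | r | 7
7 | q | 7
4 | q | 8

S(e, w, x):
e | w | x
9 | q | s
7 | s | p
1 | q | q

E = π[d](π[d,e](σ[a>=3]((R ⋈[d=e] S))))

σ filters on a, owned by the left side.
E' = π[d](π[d,e]((σ[a>=3](R) ⋈[d=e] S)))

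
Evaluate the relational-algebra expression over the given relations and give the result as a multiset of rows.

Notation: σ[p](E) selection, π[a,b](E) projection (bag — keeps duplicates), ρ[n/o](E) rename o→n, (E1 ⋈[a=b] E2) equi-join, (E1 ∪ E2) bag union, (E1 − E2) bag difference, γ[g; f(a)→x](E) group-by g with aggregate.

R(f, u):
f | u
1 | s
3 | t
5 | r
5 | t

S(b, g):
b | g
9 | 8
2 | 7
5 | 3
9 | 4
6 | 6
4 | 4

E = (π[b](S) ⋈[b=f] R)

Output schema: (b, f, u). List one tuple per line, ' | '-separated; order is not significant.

Stepwise |·|:
  S → 6
  π[b](S) → 6
  R → 4
  (π[b](S) ⋈[b=f] R) → 2

== RESULT ==
b | f | u
5 | 5 | r
5 | 5 | t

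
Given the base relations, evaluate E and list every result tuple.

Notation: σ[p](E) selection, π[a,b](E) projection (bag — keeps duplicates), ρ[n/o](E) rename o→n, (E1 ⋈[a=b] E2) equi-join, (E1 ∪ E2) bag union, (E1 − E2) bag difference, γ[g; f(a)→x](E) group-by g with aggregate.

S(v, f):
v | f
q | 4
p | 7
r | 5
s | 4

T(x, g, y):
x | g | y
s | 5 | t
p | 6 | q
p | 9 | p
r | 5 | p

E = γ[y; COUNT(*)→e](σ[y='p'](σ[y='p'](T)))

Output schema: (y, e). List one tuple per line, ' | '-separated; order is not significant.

Row counts bottom-up:
  T → 4
  σ[y='p'](T) → 2
  σ[y='p'](σ[y='p'](T)) → 2
  γ[y; COUNT(*)→e](σ[y='p'](σ[y='p'](T))) → 1

== RESULT ==
y | e
p | 2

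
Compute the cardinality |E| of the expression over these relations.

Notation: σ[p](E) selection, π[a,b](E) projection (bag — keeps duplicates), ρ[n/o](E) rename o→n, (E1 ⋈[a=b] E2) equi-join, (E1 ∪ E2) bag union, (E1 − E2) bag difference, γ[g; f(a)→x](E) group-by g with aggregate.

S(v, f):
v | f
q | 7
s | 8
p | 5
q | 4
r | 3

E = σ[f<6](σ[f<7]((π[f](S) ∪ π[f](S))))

Stepwise |·|:
  S → 5
  π[f](S) → 5
  S → 5
  π[f](S) → 5
  (π[f](S) ∪ π[f](S)) → 10
  σ[f<7]((π[f](S) ∪ π[f](S))) → 6
  σ[f<6](σ[f<7]((π[f](S) ∪ π[f](S)))) → 6

|E| = 6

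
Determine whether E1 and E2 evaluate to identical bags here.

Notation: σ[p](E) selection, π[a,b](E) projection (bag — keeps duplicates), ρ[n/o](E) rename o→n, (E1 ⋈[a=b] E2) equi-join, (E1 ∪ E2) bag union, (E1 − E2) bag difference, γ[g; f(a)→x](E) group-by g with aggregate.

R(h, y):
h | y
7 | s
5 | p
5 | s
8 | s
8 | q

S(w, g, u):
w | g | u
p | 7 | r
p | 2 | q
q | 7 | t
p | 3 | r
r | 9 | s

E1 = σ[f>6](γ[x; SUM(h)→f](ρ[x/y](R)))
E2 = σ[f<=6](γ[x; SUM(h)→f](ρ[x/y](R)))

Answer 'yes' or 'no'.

E1 per-node cardinality:
  R → 5
  ρ[x/y](R) → 5
  γ[x; SUM(h)→f](ρ[x/y](R)) → 3
  σ[f>6](γ[x; SUM(h)→f](ρ[x/y](R))) → 2
E2 per-node cardinality:
  R → 5
  ρ[x/y](R) → 5
  γ[x; SUM(h)→f](ρ[x/y](R)) → 3
  σ[f<=6](γ[x; SUM(h)→f](ρ[x/y](R))) → 1

E1 result:
x | f
q | 8
s | 20
E2 result:
x | f
p | 5
Witness: ('q', 8) appears 1× in E1 but 0× in E2.

no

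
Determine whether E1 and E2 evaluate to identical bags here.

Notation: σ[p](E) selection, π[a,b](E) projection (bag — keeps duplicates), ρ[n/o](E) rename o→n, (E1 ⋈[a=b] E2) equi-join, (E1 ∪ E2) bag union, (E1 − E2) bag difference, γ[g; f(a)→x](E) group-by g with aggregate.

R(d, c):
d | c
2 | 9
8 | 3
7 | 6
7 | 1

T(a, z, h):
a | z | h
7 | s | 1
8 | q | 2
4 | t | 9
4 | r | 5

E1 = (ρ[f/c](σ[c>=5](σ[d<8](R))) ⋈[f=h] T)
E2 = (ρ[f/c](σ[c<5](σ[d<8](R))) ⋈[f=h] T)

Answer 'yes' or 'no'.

E1 stepwise |·|:
  R → 4
  σ[d<8](R) → 3
  σ[c>=5](σ[d<8](R)) → 2
  ρ[f/c](σ[c>=5](σ[d<8](R))) → 2
  T → 4
  (ρ[f/c](σ[c>=5](σ[d<8](R))) ⋈[f=h] T) → 1
E2 stepwise |·|:
  R → 4
  σ[d<8](R) → 3
  σ[c<5](σ[d<8](R)) → 1
  ρ[f/c](σ[c<5](σ[d<8](R))) → 1
  T → 4
  (ρ[f/c](σ[c<5](σ[d<8](R))) ⋈[f=h] T) → 1

E1 result:
d | f | a | z | h
2 | 9 | 4 | t | 9
E2 result:
d | f | a | z | h
7 | 1 | 7 | s | 1
Witness: (2, 9, 4, 't', 9) appears 1× in E1 but 0× in E2.

no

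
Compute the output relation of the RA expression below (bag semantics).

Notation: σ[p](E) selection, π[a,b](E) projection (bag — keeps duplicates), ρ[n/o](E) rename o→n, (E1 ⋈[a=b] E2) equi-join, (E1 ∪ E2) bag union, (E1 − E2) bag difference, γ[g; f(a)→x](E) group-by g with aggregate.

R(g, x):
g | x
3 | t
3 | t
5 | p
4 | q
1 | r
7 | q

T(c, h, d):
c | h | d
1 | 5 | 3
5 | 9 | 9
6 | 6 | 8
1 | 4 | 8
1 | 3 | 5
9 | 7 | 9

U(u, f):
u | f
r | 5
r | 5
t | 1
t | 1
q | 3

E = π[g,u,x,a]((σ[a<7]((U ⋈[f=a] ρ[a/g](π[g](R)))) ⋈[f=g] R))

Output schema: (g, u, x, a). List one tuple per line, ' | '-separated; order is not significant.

Per-node cardinality:
  U → 5
  R → 6
  π[g](R) → 6
  ρ[a/g](π[g](R)) → 6
  (U ⋈[f=a] ρ[a/g](π[g](R))) → 6
  σ[a<7]((U ⋈[f=a] ρ[a/g](π[g](R)))) → 6
  R → 6
  (σ[a<7]((U ⋈[f=a] ρ[a/g](π[g](R)))) ⋈[f=g] R) → 8
  π[g,u,x,a]((σ[a<7]((U ⋈[f=a] ρ[a/g](π[g](R)))) ⋈[f=g] R)) → 8

== RESULT ==
g | u | x | a
1 | t | r | 1
1 | t | r | 1
3 | q | t | 3
3 | q | t | 3
3 | q | t | 3
3 | q | t | 3
5 | r | p | 5
5 | r | p | 5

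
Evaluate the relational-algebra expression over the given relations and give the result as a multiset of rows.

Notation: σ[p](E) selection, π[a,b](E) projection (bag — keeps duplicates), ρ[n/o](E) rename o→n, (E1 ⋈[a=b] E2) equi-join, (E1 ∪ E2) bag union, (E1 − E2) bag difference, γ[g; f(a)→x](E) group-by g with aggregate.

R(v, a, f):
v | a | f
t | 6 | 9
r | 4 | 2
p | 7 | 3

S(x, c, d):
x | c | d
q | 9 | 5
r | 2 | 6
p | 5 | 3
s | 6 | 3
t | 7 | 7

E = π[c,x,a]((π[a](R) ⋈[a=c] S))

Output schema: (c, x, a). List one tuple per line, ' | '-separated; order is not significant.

Per-node cardinality:
  R → 3
  π[a](R) → 3
  S → 5
  (π[a](R) ⋈[a=c] S) → 2
  π[c,x,a]((π[a](R) ⋈[a=c] S)) → 2

== RESULT ==
c | x | a
6 | s | 6
7 | t | 7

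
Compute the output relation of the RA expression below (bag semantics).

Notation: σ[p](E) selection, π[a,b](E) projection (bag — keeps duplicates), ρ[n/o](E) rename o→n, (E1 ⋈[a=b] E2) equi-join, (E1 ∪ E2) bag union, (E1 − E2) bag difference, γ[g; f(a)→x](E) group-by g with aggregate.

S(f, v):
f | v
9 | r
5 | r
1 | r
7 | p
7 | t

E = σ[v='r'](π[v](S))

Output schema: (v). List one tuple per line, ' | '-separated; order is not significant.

Subexpression sizes:
  S → 5
  π[v](S) → 5
  σ[v='r'](π[v](S)) → 3

== RESULT ==
v
r
r
r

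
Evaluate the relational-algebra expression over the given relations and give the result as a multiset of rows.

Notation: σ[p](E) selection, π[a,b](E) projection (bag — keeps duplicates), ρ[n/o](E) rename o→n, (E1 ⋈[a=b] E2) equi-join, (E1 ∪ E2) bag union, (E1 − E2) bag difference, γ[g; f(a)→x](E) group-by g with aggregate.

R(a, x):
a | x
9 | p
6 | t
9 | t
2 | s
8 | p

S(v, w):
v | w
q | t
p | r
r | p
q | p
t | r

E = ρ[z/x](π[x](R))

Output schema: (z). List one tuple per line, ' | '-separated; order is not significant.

Per-node cardinality:
  R → 5
  π[x](R) → 5
  ρ[z/x](π[x](R)) → 5

== RESULT ==
z
p
p
s
t
t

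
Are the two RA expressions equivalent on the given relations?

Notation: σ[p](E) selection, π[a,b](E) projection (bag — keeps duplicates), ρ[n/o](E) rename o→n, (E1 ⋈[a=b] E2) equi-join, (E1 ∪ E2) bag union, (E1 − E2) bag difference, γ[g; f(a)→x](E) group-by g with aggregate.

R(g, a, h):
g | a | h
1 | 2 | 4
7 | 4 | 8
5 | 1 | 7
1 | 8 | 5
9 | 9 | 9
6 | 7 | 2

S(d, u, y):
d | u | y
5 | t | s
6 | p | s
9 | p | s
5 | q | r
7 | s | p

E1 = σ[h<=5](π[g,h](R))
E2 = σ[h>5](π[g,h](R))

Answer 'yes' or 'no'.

E1 subexpression sizes:
  R → 6
  π[g,h](R) → 6
  σ[h<=5](π[g,h](R)) → 3
E2 subexpression sizes:
  R → 6
  π[g,h](R) → 6
  σ[h>5](π[g,h](R)) → 3

E1 result:
g | h
1 | 4
1 | 5
6 | 2
E2 result:
g | h
5 | 7
7 | 8
9 | 9
Witness: (6, 2) appears 1× in E1 but 0× in E2.

no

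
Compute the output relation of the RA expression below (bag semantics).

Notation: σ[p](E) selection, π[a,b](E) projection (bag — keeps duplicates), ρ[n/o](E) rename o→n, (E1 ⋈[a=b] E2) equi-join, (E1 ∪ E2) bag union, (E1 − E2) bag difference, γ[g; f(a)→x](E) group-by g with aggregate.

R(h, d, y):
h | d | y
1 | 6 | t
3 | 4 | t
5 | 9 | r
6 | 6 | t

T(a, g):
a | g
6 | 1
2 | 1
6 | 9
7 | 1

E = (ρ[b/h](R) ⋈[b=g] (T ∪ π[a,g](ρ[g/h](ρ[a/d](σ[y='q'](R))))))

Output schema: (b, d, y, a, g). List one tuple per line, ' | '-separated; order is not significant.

Row counts bottom-up:
  R → 4
  ρ[b/h](R) → 4
  T → 4
  R → 4
  σ[y='q'](R) → 0
  ρ[a/d](σ[y='q'](R)) → 0
  ρ[g/h](ρ[a/d](σ[y='q'](R))) → 0
  π[a,g](ρ[g/h](ρ[a/d](σ[y='q'](R)))) → 0
  (T ∪ π[a,g](ρ[g/h](ρ[a/d](σ[y='q'](R))))) → 4
  (ρ[b/h](R) ⋈[b=g] (T ∪ π[a,g](ρ[g/h](ρ[a/d](σ[y='q'](R)))))) → 3

== RESULT ==
b | d | y | a | g
1 | 6 | t | 2 | 1
1 | 6 | t | 6 | 1
1 | 6 | t | 7 | 1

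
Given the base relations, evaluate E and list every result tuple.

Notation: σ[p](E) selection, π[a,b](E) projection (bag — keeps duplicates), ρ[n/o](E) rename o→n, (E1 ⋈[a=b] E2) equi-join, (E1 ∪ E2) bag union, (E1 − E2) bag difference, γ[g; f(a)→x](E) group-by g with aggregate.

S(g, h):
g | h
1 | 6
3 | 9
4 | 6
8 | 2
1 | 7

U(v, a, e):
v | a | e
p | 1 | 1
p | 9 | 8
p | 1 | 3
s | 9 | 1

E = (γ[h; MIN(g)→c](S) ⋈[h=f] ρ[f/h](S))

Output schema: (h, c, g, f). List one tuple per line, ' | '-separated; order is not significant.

Subexpression sizes:
  S → 5
  γ[h; MIN(g)→c](S) → 4
  S → 5
  ρ[f/h](S) → 5
  (γ[h; MIN(g)→c](S) ⋈[h=f] ρ[f/h](S)) → 5

== RESULT ==
h | c | g | f
2 | 8 | 8 | 2
6 | 1 | 1 | 6
6 | 1 | 4 | 6
7 | 1 | 1 | 7
9 | 3 | 3 | 9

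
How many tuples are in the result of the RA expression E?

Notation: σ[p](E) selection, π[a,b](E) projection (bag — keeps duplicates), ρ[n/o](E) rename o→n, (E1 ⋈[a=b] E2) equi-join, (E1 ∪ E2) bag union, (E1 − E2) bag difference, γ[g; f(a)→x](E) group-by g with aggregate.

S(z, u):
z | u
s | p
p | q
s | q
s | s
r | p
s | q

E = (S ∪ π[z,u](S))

Per-node cardinality:
  S → 6
  S → 6
  π[z,u](S) → 6
  (S ∪ π[z,u](S)) → 12

|E| = 12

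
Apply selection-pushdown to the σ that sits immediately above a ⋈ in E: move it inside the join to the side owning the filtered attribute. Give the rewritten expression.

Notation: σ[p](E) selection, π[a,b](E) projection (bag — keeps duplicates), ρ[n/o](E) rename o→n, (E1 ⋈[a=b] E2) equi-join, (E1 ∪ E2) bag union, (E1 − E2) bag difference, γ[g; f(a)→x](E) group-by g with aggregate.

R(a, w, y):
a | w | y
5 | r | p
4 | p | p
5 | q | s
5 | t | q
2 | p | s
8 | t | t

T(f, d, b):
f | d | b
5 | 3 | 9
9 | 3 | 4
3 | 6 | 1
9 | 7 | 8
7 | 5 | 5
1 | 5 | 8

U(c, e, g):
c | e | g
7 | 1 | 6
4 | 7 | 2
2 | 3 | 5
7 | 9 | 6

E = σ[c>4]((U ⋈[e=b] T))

σ filters on c, owned by the left side.
E' = (σ[c>4](U) ⋈[e=b] T)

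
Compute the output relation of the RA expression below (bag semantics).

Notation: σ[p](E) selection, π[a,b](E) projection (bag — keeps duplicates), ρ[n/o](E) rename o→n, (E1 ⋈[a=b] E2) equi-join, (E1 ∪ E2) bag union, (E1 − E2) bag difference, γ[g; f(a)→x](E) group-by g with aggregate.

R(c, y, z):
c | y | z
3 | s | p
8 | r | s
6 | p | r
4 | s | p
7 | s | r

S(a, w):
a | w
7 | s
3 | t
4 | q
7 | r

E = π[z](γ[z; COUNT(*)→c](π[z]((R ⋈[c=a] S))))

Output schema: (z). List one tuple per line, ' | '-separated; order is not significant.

Stepwise |·|:
  R → 5
  S → 4
  (R ⋈[c=a] S) → 4
  π[z]((R ⋈[c=a] S)) → 4
  γ[z; COUNT(*)→c](π[z]((R ⋈[c=a] S))) → 2
  π[z](γ[z; COUNT(*)→c](π[z]((R ⋈[c=a] S)))) → 2

== RESULT ==
z
p
r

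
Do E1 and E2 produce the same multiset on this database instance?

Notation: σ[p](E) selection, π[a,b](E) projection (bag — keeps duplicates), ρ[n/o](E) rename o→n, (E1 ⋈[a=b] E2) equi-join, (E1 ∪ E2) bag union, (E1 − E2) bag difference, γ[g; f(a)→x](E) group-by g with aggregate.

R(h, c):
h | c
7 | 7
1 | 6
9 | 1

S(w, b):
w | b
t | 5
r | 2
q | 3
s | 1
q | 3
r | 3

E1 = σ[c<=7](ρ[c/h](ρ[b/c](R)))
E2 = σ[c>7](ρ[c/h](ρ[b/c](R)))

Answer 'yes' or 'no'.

E1 row counts bottom-up:
  R → 3
  ρ[b/c](R) → 3
  ρ[c/h](ρ[b/c](R)) → 3
  σ[c<=7](ρ[c/h](ρ[b/c](R))) → 2
E2 row counts bottom-up:
  R → 3
  ρ[b/c](R) → 3
  ρ[c/h](ρ[b/c](R)) → 3
  σ[c>7](ρ[c/h](ρ[b/c](R))) → 1

E1 result:
c | b
1 | 6
7 | 7
E2 result:
c | b
9 | 1
Witness: (1, 6) appears 1× in E1 but 0× in E2.

no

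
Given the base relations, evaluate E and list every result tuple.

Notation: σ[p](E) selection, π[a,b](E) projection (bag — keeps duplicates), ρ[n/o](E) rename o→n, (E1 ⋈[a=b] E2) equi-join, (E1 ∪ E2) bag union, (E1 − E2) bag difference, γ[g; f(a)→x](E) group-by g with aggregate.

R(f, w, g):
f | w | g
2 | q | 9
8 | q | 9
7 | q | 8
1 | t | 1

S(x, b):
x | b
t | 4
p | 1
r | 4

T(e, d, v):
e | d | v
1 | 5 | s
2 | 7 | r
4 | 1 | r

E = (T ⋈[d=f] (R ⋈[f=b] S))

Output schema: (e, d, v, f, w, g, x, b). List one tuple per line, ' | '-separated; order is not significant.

Per-node cardinality:
  T → 3
  R → 4
  S → 3
  (R ⋈[f=b] S) → 1
  (T ⋈[d=f] (R ⋈[f=b] S)) → 1

== RESULT ==
e | d | v | f | w | g | x | b
4 | 1 | r | 1 | t | 1 | p | 1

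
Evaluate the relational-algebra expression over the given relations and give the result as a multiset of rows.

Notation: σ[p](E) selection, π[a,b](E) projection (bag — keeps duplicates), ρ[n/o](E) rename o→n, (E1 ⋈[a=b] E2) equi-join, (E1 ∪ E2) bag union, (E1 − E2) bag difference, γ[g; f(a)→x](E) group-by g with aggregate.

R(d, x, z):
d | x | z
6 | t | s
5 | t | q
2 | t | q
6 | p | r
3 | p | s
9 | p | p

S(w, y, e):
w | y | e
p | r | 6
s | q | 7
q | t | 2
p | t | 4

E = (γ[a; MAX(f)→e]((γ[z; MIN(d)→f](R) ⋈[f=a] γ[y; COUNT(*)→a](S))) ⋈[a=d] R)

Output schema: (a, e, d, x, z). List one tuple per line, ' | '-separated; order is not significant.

Subexpression sizes:
  R → 6
  γ[z; MIN(d)→f](R) → 4
  S → 4
  γ[y; COUNT(*)→a](S) → 3
  (γ[z; MIN(d)→f](R) ⋈[f=a] γ[y; COUNT(*)→a](S)) → 1
  γ[a; MAX(f)→e]((γ[z; MIN(d)→f](R) ⋈[f=a] γ[y; COUNT(*)→a](S))) → 1
  R → 6
  (γ[a; MAX(f)→e]((γ[z; MIN(d)→f](R) ⋈[f=a] γ[y; COUNT(*)→a](S))) ⋈[a=d] R) → 1

== RESULT ==
a | e | d | x | z
2 | 2 | 2 | t | q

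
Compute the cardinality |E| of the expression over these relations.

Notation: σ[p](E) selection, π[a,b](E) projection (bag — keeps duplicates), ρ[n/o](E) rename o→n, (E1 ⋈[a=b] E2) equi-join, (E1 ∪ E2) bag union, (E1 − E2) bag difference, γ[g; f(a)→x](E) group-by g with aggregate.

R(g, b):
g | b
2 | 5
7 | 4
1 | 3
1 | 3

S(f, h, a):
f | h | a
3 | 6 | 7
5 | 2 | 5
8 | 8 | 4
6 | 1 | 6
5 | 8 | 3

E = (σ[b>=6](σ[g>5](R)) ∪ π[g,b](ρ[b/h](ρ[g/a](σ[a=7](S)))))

Per-node cardinality:
  R → 4
  σ[g>5](R) → 1
  σ[b>=6](σ[g>5](R)) → 0
  S → 5
  σ[a=7](S) → 1
  ρ[g/a](σ[a=7](S)) → 1
  ρ[b/h](ρ[g/a](σ[a=7](S))) → 1
  π[g,b](ρ[b/h](ρ[g/a](σ[a=7](S)))) → 1
  (σ[b>=6](σ[g>5](R)) ∪ π[g,b](ρ[b/h](ρ[g/a](σ[a=7](S))))) → 1

|E| = 1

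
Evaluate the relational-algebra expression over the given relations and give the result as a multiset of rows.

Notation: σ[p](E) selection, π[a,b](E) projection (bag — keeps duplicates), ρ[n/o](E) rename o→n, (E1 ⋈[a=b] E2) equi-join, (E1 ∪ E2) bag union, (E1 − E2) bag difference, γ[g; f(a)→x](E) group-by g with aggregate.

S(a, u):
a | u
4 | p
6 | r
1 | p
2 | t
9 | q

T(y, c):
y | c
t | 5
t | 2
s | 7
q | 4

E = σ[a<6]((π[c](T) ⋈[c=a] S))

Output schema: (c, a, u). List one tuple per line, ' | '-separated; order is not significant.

Stepwise |·|:
  T → 4
  π[c](T) → 4
  S → 5
  (π[c](T) ⋈[c=a] S) → 2
  σ[a<6]((π[c](T) ⋈[c=a] S)) → 2

== RESULT ==
c | a | u
2 | 2 | t
4 | 4 | p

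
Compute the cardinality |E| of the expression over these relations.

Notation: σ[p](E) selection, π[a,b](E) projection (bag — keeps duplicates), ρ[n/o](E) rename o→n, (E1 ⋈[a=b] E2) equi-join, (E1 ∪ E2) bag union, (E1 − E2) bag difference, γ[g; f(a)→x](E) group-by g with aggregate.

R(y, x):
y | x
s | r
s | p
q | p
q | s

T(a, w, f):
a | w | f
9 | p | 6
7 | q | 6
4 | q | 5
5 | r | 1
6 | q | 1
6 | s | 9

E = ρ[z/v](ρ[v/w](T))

Stepwise |·|:
  T → 6
  ρ[v/w](T) → 6
  ρ[z/v](ρ[v/w](T)) → 6

|E| = 6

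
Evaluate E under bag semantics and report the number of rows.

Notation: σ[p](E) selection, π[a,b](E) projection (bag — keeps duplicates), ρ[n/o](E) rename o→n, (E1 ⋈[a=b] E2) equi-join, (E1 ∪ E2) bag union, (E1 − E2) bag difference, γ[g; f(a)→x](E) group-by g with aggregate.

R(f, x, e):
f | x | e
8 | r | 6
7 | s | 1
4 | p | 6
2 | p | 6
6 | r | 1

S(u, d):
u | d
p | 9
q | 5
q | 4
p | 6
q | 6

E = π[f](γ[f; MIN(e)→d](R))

Stepwise |·|:
  R → 5
  γ[f; MIN(e)→d](R) → 5
  π[f](γ[f; MIN(e)→d](R)) → 5

|E| = 5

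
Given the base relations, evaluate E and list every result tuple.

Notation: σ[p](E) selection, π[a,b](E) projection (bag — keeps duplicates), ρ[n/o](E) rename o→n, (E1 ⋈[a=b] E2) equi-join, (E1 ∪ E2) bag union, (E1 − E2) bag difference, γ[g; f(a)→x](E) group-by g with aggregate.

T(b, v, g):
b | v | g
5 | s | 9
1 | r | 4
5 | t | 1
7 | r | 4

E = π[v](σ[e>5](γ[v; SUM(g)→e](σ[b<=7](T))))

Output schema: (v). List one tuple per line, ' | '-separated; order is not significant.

Subexpression sizes:
  T → 4
  σ[b<=7](T) → 4
  γ[v; SUM(g)→e](σ[b<=7](T)) → 3
  σ[e>5](γ[v; SUM(g)→e](σ[b<=7](T))) → 2
  π[v](σ[e>5](γ[v; SUM(g)→e](σ[b<=7](T)))) → 2

== RESULT ==
v
r
s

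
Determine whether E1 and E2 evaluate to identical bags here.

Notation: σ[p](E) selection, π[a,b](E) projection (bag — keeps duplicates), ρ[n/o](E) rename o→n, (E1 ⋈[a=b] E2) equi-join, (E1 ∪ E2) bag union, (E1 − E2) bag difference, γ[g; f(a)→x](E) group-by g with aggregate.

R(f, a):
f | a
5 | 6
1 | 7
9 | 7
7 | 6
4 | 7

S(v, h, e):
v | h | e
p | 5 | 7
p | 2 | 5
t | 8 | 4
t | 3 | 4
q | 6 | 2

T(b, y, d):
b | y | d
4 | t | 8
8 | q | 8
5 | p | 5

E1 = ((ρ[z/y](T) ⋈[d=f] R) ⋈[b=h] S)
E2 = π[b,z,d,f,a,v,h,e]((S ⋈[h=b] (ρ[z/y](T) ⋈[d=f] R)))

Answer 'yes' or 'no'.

E1 stepwise |·|:
  T → 3
  ρ[z/y](T) → 3
  R → 5
  (ρ[z/y](T) ⋈[d=f] R) → 1
  S → 5
  ((ρ[z/y](T) ⋈[d=f] R) ⋈[b=h] S) → 1
E2 stepwise |·|:
  S → 5
  T → 3
  ρ[z/y](T) → 3
  R → 5
  (ρ[z/y](T) ⋈[d=f] R) → 1
  (S ⋈[h=b] (ρ[z/y](T) ⋈[d=f] R)) → 1
  π[b,z,d,f,a,v,h,e]((S ⋈[h=b] (ρ[z/y](T) ⋈[d=f] R))) → 1

E1 and E2 produce the same multiset:
b | z | d | f | a | v | h | e
5 | p | 5 | 5 | 6 | p | 5 | 7

yes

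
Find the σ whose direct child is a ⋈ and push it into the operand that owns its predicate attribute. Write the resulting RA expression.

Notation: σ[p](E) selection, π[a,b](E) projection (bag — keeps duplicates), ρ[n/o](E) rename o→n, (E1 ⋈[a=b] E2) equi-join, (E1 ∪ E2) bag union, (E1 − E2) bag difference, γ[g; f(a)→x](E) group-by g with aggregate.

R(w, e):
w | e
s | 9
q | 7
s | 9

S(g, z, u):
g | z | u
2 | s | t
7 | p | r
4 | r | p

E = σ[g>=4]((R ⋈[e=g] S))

σ filters on g, owned by the right side.
E' = (R ⋈[e=g] σ[g>=4](S))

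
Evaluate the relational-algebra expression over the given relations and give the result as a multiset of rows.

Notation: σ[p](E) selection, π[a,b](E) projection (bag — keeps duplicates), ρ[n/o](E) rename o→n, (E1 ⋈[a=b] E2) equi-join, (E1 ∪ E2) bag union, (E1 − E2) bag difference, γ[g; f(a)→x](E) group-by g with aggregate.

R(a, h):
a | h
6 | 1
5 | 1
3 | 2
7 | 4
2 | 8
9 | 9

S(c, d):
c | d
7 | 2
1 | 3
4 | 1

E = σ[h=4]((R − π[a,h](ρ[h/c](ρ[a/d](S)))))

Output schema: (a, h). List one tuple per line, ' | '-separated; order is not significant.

Subexpression sizes:
  R → 6
  S → 3
  ρ[a/d](S) → 3
  ρ[h/c](ρ[a/d](S)) → 3
  π[a,h](ρ[h/c](ρ[a/d](S))) → 3
  (R − π[a,h](ρ[h/c](ρ[a/d](S)))) → 6
  σ[h=4]((R − π[a,h](ρ[h/c](ρ[a/d](S))))) → 1

== RESULT ==
a | h
7 | 4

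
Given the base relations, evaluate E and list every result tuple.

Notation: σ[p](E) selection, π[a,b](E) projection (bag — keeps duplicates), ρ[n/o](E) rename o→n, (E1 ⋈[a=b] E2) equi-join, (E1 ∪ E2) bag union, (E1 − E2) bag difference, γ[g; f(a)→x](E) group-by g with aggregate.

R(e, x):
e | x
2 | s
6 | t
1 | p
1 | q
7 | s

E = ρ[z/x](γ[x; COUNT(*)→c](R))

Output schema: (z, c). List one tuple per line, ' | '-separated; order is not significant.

Subexpression sizes:
  R → 5
  γ[x; COUNT(*)→c](R) → 4
  ρ[z/x](γ[x; COUNT(*)→c](R)) → 4

== RESULT ==
z | c
p | 1
q | 1
s | 2
t | 1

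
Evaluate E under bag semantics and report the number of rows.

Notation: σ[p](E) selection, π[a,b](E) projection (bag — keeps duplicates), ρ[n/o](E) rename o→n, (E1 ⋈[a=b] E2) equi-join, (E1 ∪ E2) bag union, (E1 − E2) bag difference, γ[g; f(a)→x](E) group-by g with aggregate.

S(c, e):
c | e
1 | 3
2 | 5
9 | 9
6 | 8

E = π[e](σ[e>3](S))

Subexpression sizes:
  S → 4
  σ[e>3](S) → 3
  π[e](σ[e>3](S)) → 3

|E| = 3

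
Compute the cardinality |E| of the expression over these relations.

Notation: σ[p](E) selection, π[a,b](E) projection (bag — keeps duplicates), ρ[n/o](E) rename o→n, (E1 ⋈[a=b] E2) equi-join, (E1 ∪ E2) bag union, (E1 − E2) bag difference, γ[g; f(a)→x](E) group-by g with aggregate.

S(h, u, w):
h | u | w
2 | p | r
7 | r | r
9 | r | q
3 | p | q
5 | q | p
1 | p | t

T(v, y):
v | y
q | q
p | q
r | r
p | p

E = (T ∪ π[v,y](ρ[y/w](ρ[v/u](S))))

Per-node cardinality:
  T → 4
  S → 6
  ρ[v/u](S) → 6
  ρ[y/w](ρ[v/u](S)) → 6
  π[v,y](ρ[y/w](ρ[v/u](S))) → 6
  (T ∪ π[v,y](ρ[y/w](ρ[v/u](S)))) → 10

|E| = 10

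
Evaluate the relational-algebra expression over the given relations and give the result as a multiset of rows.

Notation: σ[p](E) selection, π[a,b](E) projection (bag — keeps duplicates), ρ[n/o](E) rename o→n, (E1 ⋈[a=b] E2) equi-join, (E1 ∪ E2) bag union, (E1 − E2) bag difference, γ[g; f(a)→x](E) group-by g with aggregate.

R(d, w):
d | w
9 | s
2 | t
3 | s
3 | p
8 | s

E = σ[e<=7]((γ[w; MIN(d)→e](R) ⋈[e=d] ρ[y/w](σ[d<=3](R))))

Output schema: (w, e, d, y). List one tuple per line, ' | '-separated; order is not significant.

Subexpression sizes:
  R → 5
  γ[w; MIN(d)→e](R) → 3
  R → 5
  σ[d<=3](R) → 3
  ρ[y/w](σ[d<=3](R)) → 3
  (γ[w; MIN(d)→e](R) ⋈[e=d] ρ[y/w](σ[d<=3](R))) → 5
  σ[e<=7]((γ[w; MIN(d)→e](R) ⋈[e=d] ρ[y/w](σ[d<=3](R)))) → 5

== RESULT ==
w | e | d | y
p | 3 | 3 | p
p | 3 | 3 | s
s | 3 | 3 | p
s | 3 | 3 | s
t | 2 | 2 | t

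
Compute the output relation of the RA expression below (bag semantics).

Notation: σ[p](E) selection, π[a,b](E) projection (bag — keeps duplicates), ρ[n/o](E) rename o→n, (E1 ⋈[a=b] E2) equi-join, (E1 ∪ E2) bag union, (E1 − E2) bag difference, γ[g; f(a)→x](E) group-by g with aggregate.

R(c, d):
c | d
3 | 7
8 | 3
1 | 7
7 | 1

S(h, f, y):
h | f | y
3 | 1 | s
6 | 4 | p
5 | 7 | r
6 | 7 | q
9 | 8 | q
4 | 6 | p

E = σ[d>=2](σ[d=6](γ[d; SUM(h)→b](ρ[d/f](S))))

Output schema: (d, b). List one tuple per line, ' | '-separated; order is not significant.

Per-node cardinality:
  S → 6
  ρ[d/f](S) → 6
  γ[d; SUM(h)→b](ρ[d/f](S)) → 5
  σ[d=6](γ[d; SUM(h)→b](ρ[d/f](S))) → 1
  σ[d>=2](σ[d=6](γ[d; SUM(h)→b](ρ[d/f](S)))) → 1

== RESULT ==
d | b
6 | 4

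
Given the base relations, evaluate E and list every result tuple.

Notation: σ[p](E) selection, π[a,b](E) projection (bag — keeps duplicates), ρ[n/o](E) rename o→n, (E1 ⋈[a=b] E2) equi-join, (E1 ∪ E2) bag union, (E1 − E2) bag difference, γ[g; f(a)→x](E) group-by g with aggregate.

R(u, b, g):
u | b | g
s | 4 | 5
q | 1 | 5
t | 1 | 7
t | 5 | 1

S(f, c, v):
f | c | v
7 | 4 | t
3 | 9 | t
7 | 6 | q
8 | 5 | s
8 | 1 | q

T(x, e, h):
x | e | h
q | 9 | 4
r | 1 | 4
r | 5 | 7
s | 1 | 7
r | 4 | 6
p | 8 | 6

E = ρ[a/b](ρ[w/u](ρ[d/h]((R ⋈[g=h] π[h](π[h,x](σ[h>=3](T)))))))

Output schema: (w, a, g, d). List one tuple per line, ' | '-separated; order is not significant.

Subexpression sizes:
  R → 4
  T → 6
  σ[h>=3](T) → 6
  π[h,x](σ[h>=3](T)) → 6
  π[h](π[h,x](σ[h>=3](T))) → 6
  (R ⋈[g=h] π[h](π[h,x](σ[h>=3](T)))) → 2
  ρ[d/h]((R ⋈[g=h] π[h](π[h,x](σ[h>=3](T))))) → 2
  ρ[w/u](ρ[d/h]((R ⋈[g=h] π[h](π[h,x](σ[h>=3](T)))))) → 2
  ρ[a/b](ρ[w/u](ρ[d/h]((R ⋈[g=h] π[h](π[h,x](σ[h>=3](T))))))) → 2

== RESULT ==
w | a | g | d
t | 1 | 7 | 7
t | 1 | 7 | 7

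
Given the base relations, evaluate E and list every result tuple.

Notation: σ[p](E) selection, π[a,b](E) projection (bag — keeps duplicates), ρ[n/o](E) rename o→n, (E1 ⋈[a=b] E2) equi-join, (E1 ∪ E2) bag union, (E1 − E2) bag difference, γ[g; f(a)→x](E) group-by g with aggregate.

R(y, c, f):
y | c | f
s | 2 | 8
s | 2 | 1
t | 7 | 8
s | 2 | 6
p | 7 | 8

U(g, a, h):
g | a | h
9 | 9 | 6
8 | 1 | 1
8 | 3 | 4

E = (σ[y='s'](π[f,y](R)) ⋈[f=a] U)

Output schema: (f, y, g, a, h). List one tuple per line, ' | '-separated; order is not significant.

Subexpression sizes:
  R → 5
  π[f,y](R) → 5
  σ[y='s'](π[f,y](R)) → 3
  U → 3
  (σ[y='s'](π[f,y](R)) ⋈[f=a] U) → 1

== RESULT ==
f | y | g | a | h
1 | s | 8 | 1 | 1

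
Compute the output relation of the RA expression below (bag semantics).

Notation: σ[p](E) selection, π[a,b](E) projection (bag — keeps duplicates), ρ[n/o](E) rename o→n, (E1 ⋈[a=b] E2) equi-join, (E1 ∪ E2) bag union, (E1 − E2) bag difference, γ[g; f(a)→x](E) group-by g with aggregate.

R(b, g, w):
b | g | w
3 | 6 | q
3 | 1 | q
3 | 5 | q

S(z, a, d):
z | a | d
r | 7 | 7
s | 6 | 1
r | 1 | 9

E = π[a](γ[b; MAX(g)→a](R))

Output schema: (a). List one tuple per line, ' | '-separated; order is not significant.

Stepwise |·|:
  R → 3
  γ[b; MAX(g)→a](R) → 1
  π[a](γ[b; MAX(g)→a](R)) → 1

== RESULT ==
a
6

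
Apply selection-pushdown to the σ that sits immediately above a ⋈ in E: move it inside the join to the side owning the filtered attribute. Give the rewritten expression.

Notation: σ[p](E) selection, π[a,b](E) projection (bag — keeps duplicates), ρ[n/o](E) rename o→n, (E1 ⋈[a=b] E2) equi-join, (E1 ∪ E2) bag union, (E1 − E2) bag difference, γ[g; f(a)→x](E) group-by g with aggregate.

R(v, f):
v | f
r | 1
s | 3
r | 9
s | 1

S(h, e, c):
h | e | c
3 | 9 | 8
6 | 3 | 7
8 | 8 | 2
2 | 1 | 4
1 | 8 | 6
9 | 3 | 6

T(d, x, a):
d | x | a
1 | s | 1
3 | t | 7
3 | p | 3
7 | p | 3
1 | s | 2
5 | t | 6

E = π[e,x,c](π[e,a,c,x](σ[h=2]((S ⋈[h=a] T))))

σ filters on h, owned by the left side.
E' = π[e,x,c](π[e,a,c,x]((σ[h=2](S) ⋈[h=a] T)))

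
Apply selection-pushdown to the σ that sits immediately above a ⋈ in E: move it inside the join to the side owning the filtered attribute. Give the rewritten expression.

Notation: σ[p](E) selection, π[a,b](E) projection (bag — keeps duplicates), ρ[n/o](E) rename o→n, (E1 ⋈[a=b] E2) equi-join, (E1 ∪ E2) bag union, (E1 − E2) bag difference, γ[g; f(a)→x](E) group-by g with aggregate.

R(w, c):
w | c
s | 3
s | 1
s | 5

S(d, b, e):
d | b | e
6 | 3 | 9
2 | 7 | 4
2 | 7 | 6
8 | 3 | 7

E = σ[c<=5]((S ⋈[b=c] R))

σ filters on c, owned by the right side.
E' = (S ⋈[b=c] σ[c<=5](R))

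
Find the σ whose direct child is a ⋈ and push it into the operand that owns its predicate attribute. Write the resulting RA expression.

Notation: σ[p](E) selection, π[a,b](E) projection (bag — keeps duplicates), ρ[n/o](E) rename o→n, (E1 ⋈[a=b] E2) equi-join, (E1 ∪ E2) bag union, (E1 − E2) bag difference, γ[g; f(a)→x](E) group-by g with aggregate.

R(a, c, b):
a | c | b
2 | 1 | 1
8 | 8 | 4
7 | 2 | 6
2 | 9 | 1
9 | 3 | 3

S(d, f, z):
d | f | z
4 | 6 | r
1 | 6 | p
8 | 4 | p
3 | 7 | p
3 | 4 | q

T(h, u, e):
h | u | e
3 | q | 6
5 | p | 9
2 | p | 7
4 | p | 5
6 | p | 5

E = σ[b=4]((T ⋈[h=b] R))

σ filters on b, owned by the right side.
E' = (T ⋈[h=b] σ[b=4](R))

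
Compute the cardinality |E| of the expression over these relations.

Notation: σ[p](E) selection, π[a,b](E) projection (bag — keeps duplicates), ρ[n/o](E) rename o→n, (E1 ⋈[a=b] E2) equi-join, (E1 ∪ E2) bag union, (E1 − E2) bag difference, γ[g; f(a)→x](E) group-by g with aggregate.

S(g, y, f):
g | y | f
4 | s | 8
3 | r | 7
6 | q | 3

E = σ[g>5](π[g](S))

Subexpression sizes:
  S → 3
  π[g](S) → 3
  σ[g>5](π[g](S)) → 1

|E| = 1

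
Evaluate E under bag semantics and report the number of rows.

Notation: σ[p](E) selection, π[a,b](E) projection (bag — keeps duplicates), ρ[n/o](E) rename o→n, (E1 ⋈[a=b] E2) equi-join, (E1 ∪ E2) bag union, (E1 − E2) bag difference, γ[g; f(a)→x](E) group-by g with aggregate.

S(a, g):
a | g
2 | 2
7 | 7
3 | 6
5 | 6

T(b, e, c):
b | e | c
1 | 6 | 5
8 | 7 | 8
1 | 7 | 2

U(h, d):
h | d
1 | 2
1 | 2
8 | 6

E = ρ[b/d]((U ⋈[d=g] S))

Per-node cardinality:
  U → 3
  S → 4
  (U ⋈[d=g] S) → 4
  ρ[b/d]((U ⋈[d=g] S)) → 4

|E| = 4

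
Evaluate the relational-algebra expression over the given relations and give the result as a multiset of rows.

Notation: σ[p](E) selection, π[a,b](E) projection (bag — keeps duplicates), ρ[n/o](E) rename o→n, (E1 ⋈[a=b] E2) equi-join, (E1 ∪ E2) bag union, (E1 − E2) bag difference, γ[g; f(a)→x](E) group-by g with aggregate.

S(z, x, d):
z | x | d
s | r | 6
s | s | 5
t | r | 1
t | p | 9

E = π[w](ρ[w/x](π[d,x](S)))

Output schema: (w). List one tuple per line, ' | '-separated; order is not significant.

Subexpression sizes:
  S → 4
  π[d,x](S) → 4
  ρ[w/x](π[d,x](S)) → 4
  π[w](ρ[w/x](π[d,x](S))) → 4

== RESULT ==
w
p
r
r
s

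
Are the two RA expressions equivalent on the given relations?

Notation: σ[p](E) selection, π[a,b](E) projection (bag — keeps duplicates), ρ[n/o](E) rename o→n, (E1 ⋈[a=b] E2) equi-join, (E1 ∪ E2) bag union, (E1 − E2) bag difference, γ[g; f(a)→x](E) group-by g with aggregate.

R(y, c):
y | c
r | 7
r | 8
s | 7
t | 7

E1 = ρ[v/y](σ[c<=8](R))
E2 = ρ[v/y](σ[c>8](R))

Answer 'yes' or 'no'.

E1 row counts bottom-up:
  R → 4
  σ[c<=8](R) → 4
  ρ[v/y](σ[c<=8](R)) → 4
E2 row counts bottom-up:
  R → 4
  σ[c>8](R) → 0
  ρ[v/y](σ[c>8](R)) → 0

E1 result:
v | c
r | 7
r | 8
s | 7
t | 7
E2 result:
v | c
(0 rows)
Witness: ('r', 7) appears 1× in E1 but 0× in E2.

no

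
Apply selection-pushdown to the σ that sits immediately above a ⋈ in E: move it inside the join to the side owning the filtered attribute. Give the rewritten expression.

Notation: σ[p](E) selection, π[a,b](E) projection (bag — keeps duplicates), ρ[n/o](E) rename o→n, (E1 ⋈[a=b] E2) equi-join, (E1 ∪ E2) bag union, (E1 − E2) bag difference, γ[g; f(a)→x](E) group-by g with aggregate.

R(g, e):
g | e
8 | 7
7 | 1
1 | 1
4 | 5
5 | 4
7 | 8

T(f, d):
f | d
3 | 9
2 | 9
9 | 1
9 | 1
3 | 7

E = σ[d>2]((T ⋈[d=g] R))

σ filters on d, owned by the left side.
E' = (σ[d>2](T) ⋈[d=g] R)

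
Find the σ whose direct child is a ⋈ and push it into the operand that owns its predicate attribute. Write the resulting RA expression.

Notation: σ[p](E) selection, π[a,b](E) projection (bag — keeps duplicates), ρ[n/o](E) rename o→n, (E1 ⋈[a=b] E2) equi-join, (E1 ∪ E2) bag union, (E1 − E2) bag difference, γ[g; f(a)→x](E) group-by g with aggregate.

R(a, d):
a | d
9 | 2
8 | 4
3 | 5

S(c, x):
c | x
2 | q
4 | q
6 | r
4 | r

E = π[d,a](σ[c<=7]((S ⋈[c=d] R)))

σ filters on c, owned by the left side.
E' = π[d,a]((σ[c<=7](S) ⋈[c=d] R))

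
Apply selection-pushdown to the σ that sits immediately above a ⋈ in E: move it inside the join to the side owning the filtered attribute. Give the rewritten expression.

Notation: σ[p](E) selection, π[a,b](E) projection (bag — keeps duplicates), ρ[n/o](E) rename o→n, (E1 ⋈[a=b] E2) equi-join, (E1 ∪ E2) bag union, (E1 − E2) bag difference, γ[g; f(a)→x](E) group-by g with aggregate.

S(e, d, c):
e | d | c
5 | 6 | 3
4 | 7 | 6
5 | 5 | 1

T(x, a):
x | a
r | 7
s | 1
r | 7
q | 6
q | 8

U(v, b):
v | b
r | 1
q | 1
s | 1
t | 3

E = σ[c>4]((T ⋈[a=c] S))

σ filters on c, owned by the right side.
E' = (T ⋈[a=c] σ[c>4](S))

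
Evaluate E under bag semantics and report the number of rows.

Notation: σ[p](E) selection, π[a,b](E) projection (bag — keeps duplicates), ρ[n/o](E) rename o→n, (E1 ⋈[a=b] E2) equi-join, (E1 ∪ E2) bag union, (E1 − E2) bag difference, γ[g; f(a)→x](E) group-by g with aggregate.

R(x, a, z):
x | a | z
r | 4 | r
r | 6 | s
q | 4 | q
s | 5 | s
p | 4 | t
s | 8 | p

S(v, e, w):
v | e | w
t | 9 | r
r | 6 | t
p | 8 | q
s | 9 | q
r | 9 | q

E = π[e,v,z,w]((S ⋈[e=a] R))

Subexpression sizes:
  S → 5
  R → 6
  (S ⋈[e=a] R) → 2
  π[e,v,z,w]((S ⋈[e=a] R)) → 2

|E| = 2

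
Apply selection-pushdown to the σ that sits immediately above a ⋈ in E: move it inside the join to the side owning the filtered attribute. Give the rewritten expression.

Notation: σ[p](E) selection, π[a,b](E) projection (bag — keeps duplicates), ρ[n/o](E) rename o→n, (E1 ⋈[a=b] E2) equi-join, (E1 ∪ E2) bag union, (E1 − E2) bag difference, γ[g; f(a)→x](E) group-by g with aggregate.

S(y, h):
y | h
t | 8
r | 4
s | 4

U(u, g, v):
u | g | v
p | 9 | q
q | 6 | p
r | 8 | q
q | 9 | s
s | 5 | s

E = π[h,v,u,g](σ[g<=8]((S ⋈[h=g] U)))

σ filters on g, owned by the right side.
E' = π[h,v,u,g]((S ⋈[h=g] σ[g<=8](U)))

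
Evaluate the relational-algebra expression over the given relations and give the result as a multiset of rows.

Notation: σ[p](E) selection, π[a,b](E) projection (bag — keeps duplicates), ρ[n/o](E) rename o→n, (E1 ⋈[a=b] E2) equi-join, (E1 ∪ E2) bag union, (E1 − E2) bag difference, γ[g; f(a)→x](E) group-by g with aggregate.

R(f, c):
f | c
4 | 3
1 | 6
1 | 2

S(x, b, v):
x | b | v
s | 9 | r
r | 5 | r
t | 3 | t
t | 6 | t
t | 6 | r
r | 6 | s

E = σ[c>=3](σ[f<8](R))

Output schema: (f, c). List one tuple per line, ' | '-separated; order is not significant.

Subexpression sizes:
  R → 3
  σ[f<8](R) → 3
  σ[c>=3](σ[f<8](R)) → 2

== RESULT ==
f | c
1 | 6
4 | 3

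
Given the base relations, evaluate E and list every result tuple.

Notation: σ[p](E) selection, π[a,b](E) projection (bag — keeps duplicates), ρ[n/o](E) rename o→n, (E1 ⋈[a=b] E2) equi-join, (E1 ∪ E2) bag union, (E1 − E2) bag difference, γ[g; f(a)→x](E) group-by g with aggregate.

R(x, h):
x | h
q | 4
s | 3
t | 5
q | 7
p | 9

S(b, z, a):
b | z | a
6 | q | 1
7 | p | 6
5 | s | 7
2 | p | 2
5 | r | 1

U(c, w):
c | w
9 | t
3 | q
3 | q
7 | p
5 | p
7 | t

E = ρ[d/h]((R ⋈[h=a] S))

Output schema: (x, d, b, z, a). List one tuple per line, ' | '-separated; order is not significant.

Row counts bottom-up:
  R → 5
  S → 5
  (R ⋈[h=a] S) → 1
  ρ[d/h]((R ⋈[h=a] S)) → 1

== RESULT ==
x | d | b | z | a
q | 7 | 5 | s | 7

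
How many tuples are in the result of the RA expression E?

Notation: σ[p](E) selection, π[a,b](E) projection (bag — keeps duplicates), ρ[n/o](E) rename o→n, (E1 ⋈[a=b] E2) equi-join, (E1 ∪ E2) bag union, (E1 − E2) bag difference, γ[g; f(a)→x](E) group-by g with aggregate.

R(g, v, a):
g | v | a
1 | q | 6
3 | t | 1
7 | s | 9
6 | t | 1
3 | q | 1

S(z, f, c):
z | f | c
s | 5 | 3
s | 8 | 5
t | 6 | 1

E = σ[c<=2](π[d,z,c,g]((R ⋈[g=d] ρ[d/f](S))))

Row counts bottom-up:
  R → 5
  S → 3
  ρ[d/f](S) → 3
  (R ⋈[g=d] ρ[d/f](S)) → 1
  π[d,z,c,g]((R ⋈[g=d] ρ[d/f](S))) → 1
  σ[c<=2](π[d,z,c,g]((R ⋈[g=d] ρ[d/f](S)))) → 1

|E| = 1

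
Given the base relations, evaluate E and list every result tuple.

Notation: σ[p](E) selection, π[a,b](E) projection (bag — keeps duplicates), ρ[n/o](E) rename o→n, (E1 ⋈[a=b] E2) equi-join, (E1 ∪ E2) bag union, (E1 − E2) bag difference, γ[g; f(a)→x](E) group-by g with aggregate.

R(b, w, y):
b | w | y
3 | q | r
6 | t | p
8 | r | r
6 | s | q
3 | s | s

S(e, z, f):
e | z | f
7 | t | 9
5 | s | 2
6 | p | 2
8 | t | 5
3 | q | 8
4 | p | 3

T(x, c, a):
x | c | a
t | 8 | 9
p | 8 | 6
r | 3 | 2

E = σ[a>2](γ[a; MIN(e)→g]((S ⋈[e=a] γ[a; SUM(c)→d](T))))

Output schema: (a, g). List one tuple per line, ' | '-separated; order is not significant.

Per-node cardinality:
  S → 6
  T → 3
  γ[a; SUM(c)→d](T) → 3
  (S ⋈[e=a] γ[a; SUM(c)→d](T)) → 1
  γ[a; MIN(e)→g]((S ⋈[e=a] γ[a; SUM(c)→d](T))) → 1
  σ[a>2](γ[a; MIN(e)→g]((S ⋈[e=a] γ[a; SUM(c)→d](T)))) → 1

== RESULT ==
a | g
6 | 6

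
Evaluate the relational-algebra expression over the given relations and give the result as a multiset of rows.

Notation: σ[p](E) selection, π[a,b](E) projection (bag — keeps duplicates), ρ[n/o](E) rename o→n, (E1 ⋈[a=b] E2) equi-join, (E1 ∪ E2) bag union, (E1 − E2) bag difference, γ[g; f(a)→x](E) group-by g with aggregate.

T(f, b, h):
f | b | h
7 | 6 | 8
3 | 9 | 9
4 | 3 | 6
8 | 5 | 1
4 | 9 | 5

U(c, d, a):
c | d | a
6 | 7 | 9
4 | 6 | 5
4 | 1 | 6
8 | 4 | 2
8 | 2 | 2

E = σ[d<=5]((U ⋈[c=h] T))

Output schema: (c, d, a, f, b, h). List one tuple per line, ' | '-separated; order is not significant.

Per-node cardinality:
  U → 5
  T → 5
  (U ⋈[c=h] T) → 3
  σ[d<=5]((U ⋈[c=h] T)) → 2

== RESULT ==
c | d | a | f | b | h
8 | 2 | 2 | 7 | 6 | 8
8 | 4 | 2 | 7 | 6 | 8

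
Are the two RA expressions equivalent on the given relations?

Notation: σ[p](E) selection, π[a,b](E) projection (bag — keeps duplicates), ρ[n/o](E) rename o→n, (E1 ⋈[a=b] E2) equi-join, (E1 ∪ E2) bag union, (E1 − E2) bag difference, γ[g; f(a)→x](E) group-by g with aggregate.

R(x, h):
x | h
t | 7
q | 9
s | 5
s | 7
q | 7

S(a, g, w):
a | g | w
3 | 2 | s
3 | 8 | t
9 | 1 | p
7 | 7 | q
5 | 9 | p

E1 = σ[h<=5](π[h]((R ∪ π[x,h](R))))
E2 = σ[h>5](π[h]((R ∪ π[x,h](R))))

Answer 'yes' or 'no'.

E1 per-node cardinality:
  R → 5
  R → 5
  π[x,h](R) → 5
  (R ∪ π[x,h](R)) → 10
  π[h]((R ∪ π[x,h](R))) → 10
  σ[h<=5](π[h]((R ∪ π[x,h](R)))) → 2
E2 per-node cardinality:
  R → 5
  R → 5
  π[x,h](R) → 5
  (R ∪ π[x,h](R)) → 10
  π[h]((R ∪ π[x,h](R))) → 10
  σ[h>5](π[h]((R ∪ π[x,h](R)))) → 8

E1 result:
h
5
5
E2 result:
h
7
7
7
7
7
7
9
9
Witness: (7,) appears 0× in E1 but 6× in E2.

no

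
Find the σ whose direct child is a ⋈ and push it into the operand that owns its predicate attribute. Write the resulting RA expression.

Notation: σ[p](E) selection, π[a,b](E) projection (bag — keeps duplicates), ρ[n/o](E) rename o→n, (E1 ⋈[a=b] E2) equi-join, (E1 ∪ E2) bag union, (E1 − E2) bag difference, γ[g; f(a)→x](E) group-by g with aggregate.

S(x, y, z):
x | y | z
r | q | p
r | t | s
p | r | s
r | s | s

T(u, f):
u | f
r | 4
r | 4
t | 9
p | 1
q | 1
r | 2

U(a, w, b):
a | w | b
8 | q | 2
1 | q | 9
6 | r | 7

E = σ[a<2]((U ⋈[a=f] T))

σ filters on a, owned by the left side.
E' = (σ[a<2](U) ⋈[a=f] T)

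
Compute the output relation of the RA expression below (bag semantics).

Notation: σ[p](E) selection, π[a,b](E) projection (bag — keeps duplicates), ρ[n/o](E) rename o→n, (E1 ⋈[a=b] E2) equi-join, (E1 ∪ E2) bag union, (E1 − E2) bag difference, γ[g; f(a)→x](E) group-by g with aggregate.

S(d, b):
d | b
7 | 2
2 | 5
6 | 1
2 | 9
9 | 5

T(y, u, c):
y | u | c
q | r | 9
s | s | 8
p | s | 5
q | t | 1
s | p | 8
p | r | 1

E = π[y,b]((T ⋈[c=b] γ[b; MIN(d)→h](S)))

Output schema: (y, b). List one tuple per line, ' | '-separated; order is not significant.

Stepwise |·|:
  T → 6
  S → 5
  γ[b; MIN(d)→h](S) → 4
  (T ⋈[c=b] γ[b; MIN(d)→h](S)) → 4
  π[y,b]((T ⋈[c=b] γ[b; MIN(d)→h](S))) → 4

== RESULT ==
y | b
p | 1
p | 5
q | 1
q | 9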